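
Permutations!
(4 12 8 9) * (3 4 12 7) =[0, 1, 2, 4, 7, 5, 6, 3, 9, 12, 10, 11, 8] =(3 4 7)(8 9 12)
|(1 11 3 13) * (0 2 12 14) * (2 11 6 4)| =|(0 11 3 13 1 6 4 2 12 14)| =10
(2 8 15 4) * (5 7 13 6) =(2 8 15 4)(5 7 13 6) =[0, 1, 8, 3, 2, 7, 5, 13, 15, 9, 10, 11, 12, 6, 14, 4]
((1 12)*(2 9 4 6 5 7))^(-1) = ((1 12)(2 9 4 6 5 7))^(-1) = (1 12)(2 7 5 6 4 9)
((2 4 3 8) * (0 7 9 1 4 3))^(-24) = (0 7 9 1 4)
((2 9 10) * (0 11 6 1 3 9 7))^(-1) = ((0 11 6 1 3 9 10 2 7))^(-1) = (0 7 2 10 9 3 1 6 11)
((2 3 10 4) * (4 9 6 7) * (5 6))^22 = (2 7 5 10)(3 4 6 9)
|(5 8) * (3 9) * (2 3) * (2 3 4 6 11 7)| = 10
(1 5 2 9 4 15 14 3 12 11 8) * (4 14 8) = [0, 5, 9, 12, 15, 2, 6, 7, 1, 14, 10, 4, 11, 13, 3, 8] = (1 5 2 9 14 3 12 11 4 15 8)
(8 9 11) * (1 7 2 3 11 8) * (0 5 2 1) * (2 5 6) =(0 6 2 3 11)(1 7)(8 9) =[6, 7, 3, 11, 4, 5, 2, 1, 9, 8, 10, 0]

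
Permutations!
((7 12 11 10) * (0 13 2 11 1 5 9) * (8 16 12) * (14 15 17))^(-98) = (0 5 12 8 10 2)(1 16 7 11 13 9)(14 15 17)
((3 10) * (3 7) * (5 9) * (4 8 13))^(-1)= ((3 10 7)(4 8 13)(5 9))^(-1)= (3 7 10)(4 13 8)(5 9)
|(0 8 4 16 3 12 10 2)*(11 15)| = |(0 8 4 16 3 12 10 2)(11 15)| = 8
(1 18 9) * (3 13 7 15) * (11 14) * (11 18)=(1 11 14 18 9)(3 13 7 15)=[0, 11, 2, 13, 4, 5, 6, 15, 8, 1, 10, 14, 12, 7, 18, 3, 16, 17, 9]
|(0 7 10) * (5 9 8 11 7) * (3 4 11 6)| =|(0 5 9 8 6 3 4 11 7 10)| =10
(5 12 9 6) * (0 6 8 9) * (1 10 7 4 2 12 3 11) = (0 6 5 3 11 1 10 7 4 2 12)(8 9) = [6, 10, 12, 11, 2, 3, 5, 4, 9, 8, 7, 1, 0]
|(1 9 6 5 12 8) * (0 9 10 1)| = 6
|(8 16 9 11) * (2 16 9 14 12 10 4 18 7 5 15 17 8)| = 14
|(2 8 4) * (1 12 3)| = 3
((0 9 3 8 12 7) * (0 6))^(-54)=((0 9 3 8 12 7 6))^(-54)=(0 3 12 6 9 8 7)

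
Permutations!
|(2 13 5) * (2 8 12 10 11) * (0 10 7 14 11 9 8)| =|(0 10 9 8 12 7 14 11 2 13 5)| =11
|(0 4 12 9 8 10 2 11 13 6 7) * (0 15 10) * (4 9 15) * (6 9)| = 12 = |(0 6 7 4 12 15 10 2 11 13 9 8)|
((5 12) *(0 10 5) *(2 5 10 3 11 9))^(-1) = (0 12 5 2 9 11 3)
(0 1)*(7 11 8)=(0 1)(7 11 8)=[1, 0, 2, 3, 4, 5, 6, 11, 7, 9, 10, 8]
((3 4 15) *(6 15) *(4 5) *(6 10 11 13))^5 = (3 13 4 15 11 5 6 10)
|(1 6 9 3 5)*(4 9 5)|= |(1 6 5)(3 4 9)|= 3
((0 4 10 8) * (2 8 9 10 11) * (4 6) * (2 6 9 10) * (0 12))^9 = ((0 9 2 8 12)(4 11 6))^9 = (0 12 8 2 9)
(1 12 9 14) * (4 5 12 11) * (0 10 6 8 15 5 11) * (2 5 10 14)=[14, 0, 5, 3, 11, 12, 8, 7, 15, 2, 6, 4, 9, 13, 1, 10]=(0 14 1)(2 5 12 9)(4 11)(6 8 15 10)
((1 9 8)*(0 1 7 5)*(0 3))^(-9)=((0 1 9 8 7 5 3))^(-9)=(0 5 8 1 3 7 9)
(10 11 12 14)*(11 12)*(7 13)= (7 13)(10 12 14)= [0, 1, 2, 3, 4, 5, 6, 13, 8, 9, 12, 11, 14, 7, 10]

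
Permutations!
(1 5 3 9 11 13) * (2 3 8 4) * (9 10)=(1 5 8 4 2 3 10 9 11 13)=[0, 5, 3, 10, 2, 8, 6, 7, 4, 11, 9, 13, 12, 1]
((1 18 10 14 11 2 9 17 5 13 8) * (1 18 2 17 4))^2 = ((1 2 9 4)(5 13 8 18 10 14 11 17))^2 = (1 9)(2 4)(5 8 10 11)(13 18 14 17)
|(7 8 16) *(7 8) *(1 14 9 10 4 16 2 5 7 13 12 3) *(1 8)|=42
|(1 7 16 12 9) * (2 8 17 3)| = |(1 7 16 12 9)(2 8 17 3)| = 20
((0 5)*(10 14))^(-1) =(0 5)(10 14)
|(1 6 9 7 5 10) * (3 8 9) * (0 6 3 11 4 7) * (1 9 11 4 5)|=11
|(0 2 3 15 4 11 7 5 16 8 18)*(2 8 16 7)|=30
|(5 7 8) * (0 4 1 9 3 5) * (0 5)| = 15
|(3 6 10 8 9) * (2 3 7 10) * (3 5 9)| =8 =|(2 5 9 7 10 8 3 6)|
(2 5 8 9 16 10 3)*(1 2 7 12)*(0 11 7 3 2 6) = (0 11 7 12 1 6)(2 5 8 9 16 10) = [11, 6, 5, 3, 4, 8, 0, 12, 9, 16, 2, 7, 1, 13, 14, 15, 10]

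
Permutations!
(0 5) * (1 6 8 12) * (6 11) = (0 5)(1 11 6 8 12) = [5, 11, 2, 3, 4, 0, 8, 7, 12, 9, 10, 6, 1]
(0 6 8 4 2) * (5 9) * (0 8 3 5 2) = (0 6 3 5 9 2 8 4) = [6, 1, 8, 5, 0, 9, 3, 7, 4, 2]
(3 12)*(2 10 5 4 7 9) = (2 10 5 4 7 9)(3 12) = [0, 1, 10, 12, 7, 4, 6, 9, 8, 2, 5, 11, 3]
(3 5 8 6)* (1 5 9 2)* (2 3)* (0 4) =(0 4)(1 5 8 6 2)(3 9) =[4, 5, 1, 9, 0, 8, 2, 7, 6, 3]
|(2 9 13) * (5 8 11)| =|(2 9 13)(5 8 11)| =3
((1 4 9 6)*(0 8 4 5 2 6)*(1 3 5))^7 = ((0 8 4 9)(2 6 3 5))^7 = (0 9 4 8)(2 5 3 6)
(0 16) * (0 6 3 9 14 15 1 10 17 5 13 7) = (0 16 6 3 9 14 15 1 10 17 5 13 7) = [16, 10, 2, 9, 4, 13, 3, 0, 8, 14, 17, 11, 12, 7, 15, 1, 6, 5]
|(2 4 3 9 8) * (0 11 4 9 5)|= 15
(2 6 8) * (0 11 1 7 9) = (0 11 1 7 9)(2 6 8) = [11, 7, 6, 3, 4, 5, 8, 9, 2, 0, 10, 1]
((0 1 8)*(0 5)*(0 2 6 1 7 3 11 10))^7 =(0 3 10 7 11)(1 5 6 8 2)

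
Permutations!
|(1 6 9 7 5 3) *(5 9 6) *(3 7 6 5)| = 4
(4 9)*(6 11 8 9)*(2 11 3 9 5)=(2 11 8 5)(3 9 4 6)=[0, 1, 11, 9, 6, 2, 3, 7, 5, 4, 10, 8]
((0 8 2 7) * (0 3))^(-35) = (8) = ((0 8 2 7 3))^(-35)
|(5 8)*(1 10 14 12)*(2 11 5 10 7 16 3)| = |(1 7 16 3 2 11 5 8 10 14 12)| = 11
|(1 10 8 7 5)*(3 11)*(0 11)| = 15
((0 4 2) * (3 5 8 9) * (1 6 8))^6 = (9)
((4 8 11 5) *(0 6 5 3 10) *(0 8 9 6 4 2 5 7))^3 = (0 6 4 7 9)(2 5)(3 11 8 10)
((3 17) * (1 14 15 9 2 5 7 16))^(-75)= ((1 14 15 9 2 5 7 16)(3 17))^(-75)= (1 5 15 16 2 14 7 9)(3 17)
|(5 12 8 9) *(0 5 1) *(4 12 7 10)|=9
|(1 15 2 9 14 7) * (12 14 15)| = 12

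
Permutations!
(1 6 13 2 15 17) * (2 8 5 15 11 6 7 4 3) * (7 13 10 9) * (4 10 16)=(1 13 8 5 15 17)(2 11 6 16 4 3)(7 10 9)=[0, 13, 11, 2, 3, 15, 16, 10, 5, 7, 9, 6, 12, 8, 14, 17, 4, 1]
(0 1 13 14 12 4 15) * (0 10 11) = (0 1 13 14 12 4 15 10 11) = [1, 13, 2, 3, 15, 5, 6, 7, 8, 9, 11, 0, 4, 14, 12, 10]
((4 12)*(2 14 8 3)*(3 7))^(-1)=(2 3 7 8 14)(4 12)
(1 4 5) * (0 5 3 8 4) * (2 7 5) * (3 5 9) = [2, 0, 7, 8, 5, 1, 6, 9, 4, 3] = (0 2 7 9 3 8 4 5 1)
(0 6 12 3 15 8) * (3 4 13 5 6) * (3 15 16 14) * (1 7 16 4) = (0 15 8)(1 7 16 14 3 4 13 5 6 12) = [15, 7, 2, 4, 13, 6, 12, 16, 0, 9, 10, 11, 1, 5, 3, 8, 14]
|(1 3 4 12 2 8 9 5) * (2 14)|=|(1 3 4 12 14 2 8 9 5)|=9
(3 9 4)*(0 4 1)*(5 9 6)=(0 4 3 6 5 9 1)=[4, 0, 2, 6, 3, 9, 5, 7, 8, 1]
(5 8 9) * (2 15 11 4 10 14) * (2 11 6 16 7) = (2 15 6 16 7)(4 10 14 11)(5 8 9) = [0, 1, 15, 3, 10, 8, 16, 2, 9, 5, 14, 4, 12, 13, 11, 6, 7]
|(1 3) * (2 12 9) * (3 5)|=|(1 5 3)(2 12 9)|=3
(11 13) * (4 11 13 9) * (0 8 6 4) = (13)(0 8 6 4 11 9) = [8, 1, 2, 3, 11, 5, 4, 7, 6, 0, 10, 9, 12, 13]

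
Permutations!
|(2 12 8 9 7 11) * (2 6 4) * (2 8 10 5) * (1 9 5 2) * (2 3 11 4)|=|(1 9 7 4 8 5)(2 12 10 3 11 6)|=6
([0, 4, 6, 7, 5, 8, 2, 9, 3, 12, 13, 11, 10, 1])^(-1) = (1 13 10 12 9 7 3 8 5 4)(2 6)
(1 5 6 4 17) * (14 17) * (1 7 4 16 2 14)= (1 5 6 16 2 14 17 7 4)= [0, 5, 14, 3, 1, 6, 16, 4, 8, 9, 10, 11, 12, 13, 17, 15, 2, 7]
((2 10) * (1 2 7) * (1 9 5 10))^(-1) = (1 2)(5 9 7 10)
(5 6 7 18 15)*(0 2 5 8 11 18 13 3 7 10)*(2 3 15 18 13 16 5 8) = [3, 1, 8, 7, 4, 6, 10, 16, 11, 9, 0, 13, 12, 15, 14, 2, 5, 17, 18] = (18)(0 3 7 16 5 6 10)(2 8 11 13 15)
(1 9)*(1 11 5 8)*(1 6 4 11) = [0, 9, 2, 3, 11, 8, 4, 7, 6, 1, 10, 5] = (1 9)(4 11 5 8 6)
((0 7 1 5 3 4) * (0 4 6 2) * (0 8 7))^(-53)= (1 6 7 3 8 5 2)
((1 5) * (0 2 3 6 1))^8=(0 3 1)(2 6 5)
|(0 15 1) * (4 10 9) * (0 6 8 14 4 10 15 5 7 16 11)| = |(0 5 7 16 11)(1 6 8 14 4 15)(9 10)| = 30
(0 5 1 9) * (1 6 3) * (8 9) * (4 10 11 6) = (0 5 4 10 11 6 3 1 8 9) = [5, 8, 2, 1, 10, 4, 3, 7, 9, 0, 11, 6]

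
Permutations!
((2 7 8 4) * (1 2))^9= ((1 2 7 8 4))^9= (1 4 8 7 2)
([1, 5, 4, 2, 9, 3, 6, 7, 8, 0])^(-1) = [9, 0, 3, 5, 2, 1, 6, 7, 8, 4]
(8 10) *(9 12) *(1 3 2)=(1 3 2)(8 10)(9 12)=[0, 3, 1, 2, 4, 5, 6, 7, 10, 12, 8, 11, 9]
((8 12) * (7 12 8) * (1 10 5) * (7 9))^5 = ((1 10 5)(7 12 9))^5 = (1 5 10)(7 9 12)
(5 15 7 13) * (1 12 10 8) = (1 12 10 8)(5 15 7 13) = [0, 12, 2, 3, 4, 15, 6, 13, 1, 9, 8, 11, 10, 5, 14, 7]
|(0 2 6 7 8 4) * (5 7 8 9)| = 15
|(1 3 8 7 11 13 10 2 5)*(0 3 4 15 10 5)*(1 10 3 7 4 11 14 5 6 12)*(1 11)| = 12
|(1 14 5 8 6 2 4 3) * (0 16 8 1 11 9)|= 9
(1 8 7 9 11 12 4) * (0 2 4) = (0 2 4 1 8 7 9 11 12) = [2, 8, 4, 3, 1, 5, 6, 9, 7, 11, 10, 12, 0]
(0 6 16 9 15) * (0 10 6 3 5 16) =[3, 1, 2, 5, 4, 16, 0, 7, 8, 15, 6, 11, 12, 13, 14, 10, 9] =(0 3 5 16 9 15 10 6)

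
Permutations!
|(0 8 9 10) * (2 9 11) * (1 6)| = |(0 8 11 2 9 10)(1 6)| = 6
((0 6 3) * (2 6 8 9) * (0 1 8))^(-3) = ((1 8 9 2 6 3))^(-3) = (1 2)(3 9)(6 8)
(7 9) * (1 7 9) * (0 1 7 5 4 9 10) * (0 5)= (0 1)(4 9 10 5)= [1, 0, 2, 3, 9, 4, 6, 7, 8, 10, 5]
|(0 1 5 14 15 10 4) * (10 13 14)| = 15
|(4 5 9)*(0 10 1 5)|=|(0 10 1 5 9 4)|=6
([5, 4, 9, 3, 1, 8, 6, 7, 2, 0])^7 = [8, 4, 0, 3, 1, 2, 6, 7, 9, 5]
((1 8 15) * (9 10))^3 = ((1 8 15)(9 10))^3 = (15)(9 10)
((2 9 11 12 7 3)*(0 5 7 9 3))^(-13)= (0 7 5)(2 3)(9 12 11)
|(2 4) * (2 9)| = 3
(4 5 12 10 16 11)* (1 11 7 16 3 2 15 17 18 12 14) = (1 11 4 5 14)(2 15 17 18 12 10 3)(7 16) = [0, 11, 15, 2, 5, 14, 6, 16, 8, 9, 3, 4, 10, 13, 1, 17, 7, 18, 12]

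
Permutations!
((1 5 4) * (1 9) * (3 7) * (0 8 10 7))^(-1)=((0 8 10 7 3)(1 5 4 9))^(-1)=(0 3 7 10 8)(1 9 4 5)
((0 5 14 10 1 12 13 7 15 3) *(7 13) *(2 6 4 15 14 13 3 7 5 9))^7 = (0 14)(1 2)(3 7)(4 5)(6 12)(9 10)(13 15)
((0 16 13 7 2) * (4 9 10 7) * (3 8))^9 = ((0 16 13 4 9 10 7 2)(3 8))^9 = (0 16 13 4 9 10 7 2)(3 8)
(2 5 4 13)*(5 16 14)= (2 16 14 5 4 13)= [0, 1, 16, 3, 13, 4, 6, 7, 8, 9, 10, 11, 12, 2, 5, 15, 14]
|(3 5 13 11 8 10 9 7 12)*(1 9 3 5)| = |(1 9 7 12 5 13 11 8 10 3)| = 10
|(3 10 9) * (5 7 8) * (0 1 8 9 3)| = |(0 1 8 5 7 9)(3 10)| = 6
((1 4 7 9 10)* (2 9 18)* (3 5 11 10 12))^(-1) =((1 4 7 18 2 9 12 3 5 11 10))^(-1) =(1 10 11 5 3 12 9 2 18 7 4)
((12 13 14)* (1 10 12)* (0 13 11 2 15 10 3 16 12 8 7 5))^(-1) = (0 5 7 8 10 15 2 11 12 16 3 1 14 13)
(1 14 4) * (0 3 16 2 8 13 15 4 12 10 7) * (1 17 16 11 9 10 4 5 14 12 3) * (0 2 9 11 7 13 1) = (1 12 4 17 16 9 10 13 15 5 14 3 7 2 8) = [0, 12, 8, 7, 17, 14, 6, 2, 1, 10, 13, 11, 4, 15, 3, 5, 9, 16]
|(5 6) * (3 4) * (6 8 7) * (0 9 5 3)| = 8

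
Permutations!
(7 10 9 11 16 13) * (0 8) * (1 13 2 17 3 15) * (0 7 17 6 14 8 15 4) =(0 15 1 13 17 3 4)(2 6 14 8 7 10 9 11 16) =[15, 13, 6, 4, 0, 5, 14, 10, 7, 11, 9, 16, 12, 17, 8, 1, 2, 3]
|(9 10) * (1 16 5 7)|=|(1 16 5 7)(9 10)|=4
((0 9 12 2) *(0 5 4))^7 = ((0 9 12 2 5 4))^7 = (0 9 12 2 5 4)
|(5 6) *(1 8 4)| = |(1 8 4)(5 6)| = 6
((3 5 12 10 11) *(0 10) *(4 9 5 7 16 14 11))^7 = ((0 10 4 9 5 12)(3 7 16 14 11))^7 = (0 10 4 9 5 12)(3 16 11 7 14)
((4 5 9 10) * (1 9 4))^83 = ((1 9 10)(4 5))^83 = (1 10 9)(4 5)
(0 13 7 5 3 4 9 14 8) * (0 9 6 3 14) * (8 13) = (0 8 9)(3 4 6)(5 14 13 7) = [8, 1, 2, 4, 6, 14, 3, 5, 9, 0, 10, 11, 12, 7, 13]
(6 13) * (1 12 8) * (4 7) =(1 12 8)(4 7)(6 13) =[0, 12, 2, 3, 7, 5, 13, 4, 1, 9, 10, 11, 8, 6]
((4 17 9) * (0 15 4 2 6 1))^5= ((0 15 4 17 9 2 6 1))^5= (0 2 4 1 9 15 6 17)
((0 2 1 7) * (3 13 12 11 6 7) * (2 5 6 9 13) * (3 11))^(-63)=(13)(0 5 6 7)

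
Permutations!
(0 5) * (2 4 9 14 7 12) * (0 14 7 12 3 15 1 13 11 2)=(0 5 14 12)(1 13 11 2 4 9 7 3 15)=[5, 13, 4, 15, 9, 14, 6, 3, 8, 7, 10, 2, 0, 11, 12, 1]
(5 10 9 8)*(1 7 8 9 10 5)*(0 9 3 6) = (10)(0 9 3 6)(1 7 8) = [9, 7, 2, 6, 4, 5, 0, 8, 1, 3, 10]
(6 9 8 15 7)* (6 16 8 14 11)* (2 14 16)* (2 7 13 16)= (2 14 11 6 9)(8 15 13 16)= [0, 1, 14, 3, 4, 5, 9, 7, 15, 2, 10, 6, 12, 16, 11, 13, 8]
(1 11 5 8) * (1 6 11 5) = (1 5 8 6 11) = [0, 5, 2, 3, 4, 8, 11, 7, 6, 9, 10, 1]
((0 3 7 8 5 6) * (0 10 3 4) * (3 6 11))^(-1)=(0 4)(3 11 5 8 7)(6 10)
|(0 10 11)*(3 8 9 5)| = 12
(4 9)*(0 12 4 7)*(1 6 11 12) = (0 1 6 11 12 4 9 7) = [1, 6, 2, 3, 9, 5, 11, 0, 8, 7, 10, 12, 4]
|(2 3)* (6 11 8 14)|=|(2 3)(6 11 8 14)|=4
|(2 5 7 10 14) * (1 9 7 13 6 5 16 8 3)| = |(1 9 7 10 14 2 16 8 3)(5 13 6)| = 9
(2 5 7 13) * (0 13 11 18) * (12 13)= [12, 1, 5, 3, 4, 7, 6, 11, 8, 9, 10, 18, 13, 2, 14, 15, 16, 17, 0]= (0 12 13 2 5 7 11 18)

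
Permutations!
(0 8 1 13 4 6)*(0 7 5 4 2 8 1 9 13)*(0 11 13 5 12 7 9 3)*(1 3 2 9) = (0 3)(1 11 13 9 5 4 6)(2 8)(7 12) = [3, 11, 8, 0, 6, 4, 1, 12, 2, 5, 10, 13, 7, 9]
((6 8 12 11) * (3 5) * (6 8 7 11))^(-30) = (12)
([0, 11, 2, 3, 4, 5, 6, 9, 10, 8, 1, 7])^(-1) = [0, 10, 2, 3, 4, 5, 6, 11, 9, 7, 8, 1]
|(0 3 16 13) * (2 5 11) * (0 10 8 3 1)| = 30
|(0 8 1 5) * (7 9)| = |(0 8 1 5)(7 9)| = 4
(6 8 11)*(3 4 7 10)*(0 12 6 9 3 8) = (0 12 6)(3 4 7 10 8 11 9) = [12, 1, 2, 4, 7, 5, 0, 10, 11, 3, 8, 9, 6]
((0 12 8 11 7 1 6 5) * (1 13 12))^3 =((0 1 6 5)(7 13 12 8 11))^3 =(0 5 6 1)(7 8 13 11 12)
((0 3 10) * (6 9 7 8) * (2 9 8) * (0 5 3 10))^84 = ((0 10 5 3)(2 9 7)(6 8))^84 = (10)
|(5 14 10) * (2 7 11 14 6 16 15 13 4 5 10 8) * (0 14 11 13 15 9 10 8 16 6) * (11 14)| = 12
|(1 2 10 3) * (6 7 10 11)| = 7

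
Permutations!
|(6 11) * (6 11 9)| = |(11)(6 9)| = 2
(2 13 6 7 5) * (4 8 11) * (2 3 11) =(2 13 6 7 5 3 11 4 8) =[0, 1, 13, 11, 8, 3, 7, 5, 2, 9, 10, 4, 12, 6]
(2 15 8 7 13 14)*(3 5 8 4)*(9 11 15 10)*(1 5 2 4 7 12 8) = (1 5)(2 10 9 11 15 7 13 14 4 3)(8 12) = [0, 5, 10, 2, 3, 1, 6, 13, 12, 11, 9, 15, 8, 14, 4, 7]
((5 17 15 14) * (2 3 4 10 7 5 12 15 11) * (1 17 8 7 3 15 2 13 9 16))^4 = ((1 17 11 13 9 16)(2 15 14 12)(3 4 10)(5 8 7))^4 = (1 9 11)(3 4 10)(5 8 7)(13 17 16)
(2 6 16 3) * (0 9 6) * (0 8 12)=(0 9 6 16 3 2 8 12)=[9, 1, 8, 2, 4, 5, 16, 7, 12, 6, 10, 11, 0, 13, 14, 15, 3]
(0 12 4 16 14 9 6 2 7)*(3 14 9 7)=(0 12 4 16 9 6 2 3 14 7)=[12, 1, 3, 14, 16, 5, 2, 0, 8, 6, 10, 11, 4, 13, 7, 15, 9]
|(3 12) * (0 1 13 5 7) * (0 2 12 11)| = 9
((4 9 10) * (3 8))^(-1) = (3 8)(4 10 9)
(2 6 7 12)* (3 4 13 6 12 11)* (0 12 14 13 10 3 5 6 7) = [12, 1, 14, 4, 10, 6, 0, 11, 8, 9, 3, 5, 2, 7, 13] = (0 12 2 14 13 7 11 5 6)(3 4 10)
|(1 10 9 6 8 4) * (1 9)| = 4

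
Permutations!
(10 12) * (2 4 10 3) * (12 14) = [0, 1, 4, 2, 10, 5, 6, 7, 8, 9, 14, 11, 3, 13, 12] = (2 4 10 14 12 3)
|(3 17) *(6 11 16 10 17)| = |(3 6 11 16 10 17)| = 6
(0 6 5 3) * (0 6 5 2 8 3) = (0 5)(2 8 3 6) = [5, 1, 8, 6, 4, 0, 2, 7, 3]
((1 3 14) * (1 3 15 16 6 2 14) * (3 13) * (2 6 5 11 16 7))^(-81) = (16)(1 2 3 7 13 15 14)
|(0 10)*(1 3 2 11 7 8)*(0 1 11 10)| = |(1 3 2 10)(7 8 11)| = 12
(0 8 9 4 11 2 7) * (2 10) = (0 8 9 4 11 10 2 7) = [8, 1, 7, 3, 11, 5, 6, 0, 9, 4, 2, 10]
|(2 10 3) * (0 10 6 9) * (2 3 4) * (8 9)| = |(0 10 4 2 6 8 9)| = 7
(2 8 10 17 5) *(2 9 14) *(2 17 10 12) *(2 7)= (2 8 12 7)(5 9 14 17)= [0, 1, 8, 3, 4, 9, 6, 2, 12, 14, 10, 11, 7, 13, 17, 15, 16, 5]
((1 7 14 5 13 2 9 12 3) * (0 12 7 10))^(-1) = ((0 12 3 1 10)(2 9 7 14 5 13))^(-1) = (0 10 1 3 12)(2 13 5 14 7 9)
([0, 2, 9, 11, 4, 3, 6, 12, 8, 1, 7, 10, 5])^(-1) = (1 9 2)(3 5 12 7 10 11)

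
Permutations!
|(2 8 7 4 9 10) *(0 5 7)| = |(0 5 7 4 9 10 2 8)| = 8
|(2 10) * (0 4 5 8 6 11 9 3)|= |(0 4 5 8 6 11 9 3)(2 10)|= 8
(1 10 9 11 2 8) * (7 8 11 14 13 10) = (1 7 8)(2 11)(9 14 13 10) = [0, 7, 11, 3, 4, 5, 6, 8, 1, 14, 9, 2, 12, 10, 13]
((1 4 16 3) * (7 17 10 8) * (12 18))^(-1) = (1 3 16 4)(7 8 10 17)(12 18)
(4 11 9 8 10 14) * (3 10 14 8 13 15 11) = [0, 1, 2, 10, 3, 5, 6, 7, 14, 13, 8, 9, 12, 15, 4, 11] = (3 10 8 14 4)(9 13 15 11)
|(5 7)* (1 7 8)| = 4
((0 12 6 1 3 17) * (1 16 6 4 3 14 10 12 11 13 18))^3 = (0 18 10 3 11 1 12 17 13 14 4)(6 16)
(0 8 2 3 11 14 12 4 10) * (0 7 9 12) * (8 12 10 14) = [12, 1, 3, 11, 14, 5, 6, 9, 2, 10, 7, 8, 4, 13, 0] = (0 12 4 14)(2 3 11 8)(7 9 10)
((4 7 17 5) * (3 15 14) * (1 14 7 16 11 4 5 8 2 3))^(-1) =(1 14)(2 8 17 7 15 3)(4 11 16)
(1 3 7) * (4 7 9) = [0, 3, 2, 9, 7, 5, 6, 1, 8, 4] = (1 3 9 4 7)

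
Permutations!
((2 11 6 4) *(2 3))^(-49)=((2 11 6 4 3))^(-49)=(2 11 6 4 3)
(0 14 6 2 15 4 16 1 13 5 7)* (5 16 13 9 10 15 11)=(0 14 6 2 11 5 7)(1 9 10 15 4 13 16)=[14, 9, 11, 3, 13, 7, 2, 0, 8, 10, 15, 5, 12, 16, 6, 4, 1]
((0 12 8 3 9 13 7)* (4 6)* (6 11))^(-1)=(0 7 13 9 3 8 12)(4 6 11)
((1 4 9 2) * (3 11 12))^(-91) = (1 4 9 2)(3 12 11)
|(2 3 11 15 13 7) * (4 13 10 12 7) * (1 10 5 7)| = |(1 10 12)(2 3 11 15 5 7)(4 13)| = 6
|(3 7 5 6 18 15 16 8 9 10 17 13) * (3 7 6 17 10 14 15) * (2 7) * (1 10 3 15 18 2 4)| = 30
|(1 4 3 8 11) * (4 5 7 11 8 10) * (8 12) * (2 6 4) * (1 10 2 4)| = 18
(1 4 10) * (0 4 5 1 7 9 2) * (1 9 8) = (0 4 10 7 8 1 5 9 2) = [4, 5, 0, 3, 10, 9, 6, 8, 1, 2, 7]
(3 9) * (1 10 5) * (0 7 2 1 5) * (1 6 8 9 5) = [7, 10, 6, 5, 4, 1, 8, 2, 9, 3, 0] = (0 7 2 6 8 9 3 5 1 10)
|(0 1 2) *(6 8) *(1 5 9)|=|(0 5 9 1 2)(6 8)|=10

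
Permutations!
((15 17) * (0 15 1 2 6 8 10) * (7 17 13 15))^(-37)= ((0 7 17 1 2 6 8 10)(13 15))^(-37)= (0 1 8 7 2 10 17 6)(13 15)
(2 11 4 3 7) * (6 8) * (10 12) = (2 11 4 3 7)(6 8)(10 12) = [0, 1, 11, 7, 3, 5, 8, 2, 6, 9, 12, 4, 10]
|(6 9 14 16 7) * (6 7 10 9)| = |(9 14 16 10)| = 4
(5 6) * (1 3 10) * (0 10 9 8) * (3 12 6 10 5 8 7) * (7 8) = (0 5 10 1 12 6 7 3 9 8) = [5, 12, 2, 9, 4, 10, 7, 3, 0, 8, 1, 11, 6]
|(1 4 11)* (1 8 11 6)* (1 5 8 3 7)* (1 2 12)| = |(1 4 6 5 8 11 3 7 2 12)| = 10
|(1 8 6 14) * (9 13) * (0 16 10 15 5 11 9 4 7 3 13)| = 28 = |(0 16 10 15 5 11 9)(1 8 6 14)(3 13 4 7)|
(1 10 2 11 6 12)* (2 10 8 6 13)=[0, 8, 11, 3, 4, 5, 12, 7, 6, 9, 10, 13, 1, 2]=(1 8 6 12)(2 11 13)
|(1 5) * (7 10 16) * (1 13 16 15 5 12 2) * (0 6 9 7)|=9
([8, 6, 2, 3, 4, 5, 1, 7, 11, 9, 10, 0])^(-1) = (0 11 8)(1 6)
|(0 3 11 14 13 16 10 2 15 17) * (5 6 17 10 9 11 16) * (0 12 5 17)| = |(0 3 16 9 11 14 13 17 12 5 6)(2 15 10)| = 33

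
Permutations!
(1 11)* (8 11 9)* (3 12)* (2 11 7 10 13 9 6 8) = (1 6 8 7 10 13 9 2 11)(3 12) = [0, 6, 11, 12, 4, 5, 8, 10, 7, 2, 13, 1, 3, 9]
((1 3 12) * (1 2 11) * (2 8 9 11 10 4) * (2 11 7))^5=(1 7)(2 3)(4 8)(9 11)(10 12)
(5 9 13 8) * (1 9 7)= (1 9 13 8 5 7)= [0, 9, 2, 3, 4, 7, 6, 1, 5, 13, 10, 11, 12, 8]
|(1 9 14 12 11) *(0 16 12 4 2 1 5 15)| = |(0 16 12 11 5 15)(1 9 14 4 2)| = 30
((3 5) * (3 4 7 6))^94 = (3 6 7 4 5)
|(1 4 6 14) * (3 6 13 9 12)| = 8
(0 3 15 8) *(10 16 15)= (0 3 10 16 15 8)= [3, 1, 2, 10, 4, 5, 6, 7, 0, 9, 16, 11, 12, 13, 14, 8, 15]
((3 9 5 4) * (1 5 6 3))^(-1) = ((1 5 4)(3 9 6))^(-1) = (1 4 5)(3 6 9)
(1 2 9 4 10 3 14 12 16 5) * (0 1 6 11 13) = (0 1 2 9 4 10 3 14 12 16 5 6 11 13) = [1, 2, 9, 14, 10, 6, 11, 7, 8, 4, 3, 13, 16, 0, 12, 15, 5]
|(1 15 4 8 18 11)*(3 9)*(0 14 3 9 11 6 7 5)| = |(0 14 3 11 1 15 4 8 18 6 7 5)| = 12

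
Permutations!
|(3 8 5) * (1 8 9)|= 5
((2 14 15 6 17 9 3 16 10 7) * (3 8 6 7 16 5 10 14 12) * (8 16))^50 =(2 15 16 17 8 5 12 7 14 9 6 10 3) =((2 12 3 5 10 8 6 17 9 16 14 15 7))^50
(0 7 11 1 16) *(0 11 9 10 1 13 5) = (0 7 9 10 1 16 11 13 5) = [7, 16, 2, 3, 4, 0, 6, 9, 8, 10, 1, 13, 12, 5, 14, 15, 11]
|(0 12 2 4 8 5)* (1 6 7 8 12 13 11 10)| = 9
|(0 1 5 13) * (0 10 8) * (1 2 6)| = |(0 2 6 1 5 13 10 8)| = 8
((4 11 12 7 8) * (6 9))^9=(4 8 7 12 11)(6 9)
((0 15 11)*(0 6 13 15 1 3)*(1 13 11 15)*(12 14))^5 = (15)(0 13 1 3)(6 11)(12 14)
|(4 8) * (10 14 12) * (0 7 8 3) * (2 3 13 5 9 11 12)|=13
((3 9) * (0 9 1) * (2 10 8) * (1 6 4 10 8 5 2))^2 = (0 3 4 5 8)(1 9 6 10 2)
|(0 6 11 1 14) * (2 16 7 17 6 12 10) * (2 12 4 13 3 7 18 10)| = 10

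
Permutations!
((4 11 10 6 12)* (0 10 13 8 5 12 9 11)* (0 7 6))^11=(0 10)(4 6 11 8 12 7 9 13 5)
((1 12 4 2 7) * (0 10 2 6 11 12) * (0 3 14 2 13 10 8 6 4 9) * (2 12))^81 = ((0 8 6 11 2 7 1 3 14 12 9)(10 13))^81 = (0 2 14 8 7 12 6 1 9 11 3)(10 13)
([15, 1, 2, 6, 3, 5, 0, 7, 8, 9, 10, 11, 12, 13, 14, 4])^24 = [6, 1, 2, 4, 15, 5, 3, 7, 8, 9, 10, 11, 12, 13, 14, 0]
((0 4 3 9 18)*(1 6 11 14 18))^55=(0 4 3 9 1 6 11 14 18)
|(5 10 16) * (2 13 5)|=5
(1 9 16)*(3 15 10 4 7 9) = (1 3 15 10 4 7 9 16) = [0, 3, 2, 15, 7, 5, 6, 9, 8, 16, 4, 11, 12, 13, 14, 10, 1]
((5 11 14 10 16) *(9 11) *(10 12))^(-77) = ((5 9 11 14 12 10 16))^(-77) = (16)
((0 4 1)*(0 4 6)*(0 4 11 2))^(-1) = ((0 6 4 1 11 2))^(-1) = (0 2 11 1 4 6)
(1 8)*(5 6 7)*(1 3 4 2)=(1 8 3 4 2)(5 6 7)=[0, 8, 1, 4, 2, 6, 7, 5, 3]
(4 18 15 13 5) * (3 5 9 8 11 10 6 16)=(3 5 4 18 15 13 9 8 11 10 6 16)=[0, 1, 2, 5, 18, 4, 16, 7, 11, 8, 6, 10, 12, 9, 14, 13, 3, 17, 15]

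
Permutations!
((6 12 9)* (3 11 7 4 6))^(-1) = (3 9 12 6 4 7 11) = ((3 11 7 4 6 12 9))^(-1)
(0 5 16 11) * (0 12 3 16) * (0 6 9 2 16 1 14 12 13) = (0 5 6 9 2 16 11 13)(1 14 12 3) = [5, 14, 16, 1, 4, 6, 9, 7, 8, 2, 10, 13, 3, 0, 12, 15, 11]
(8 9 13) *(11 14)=(8 9 13)(11 14)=[0, 1, 2, 3, 4, 5, 6, 7, 9, 13, 10, 14, 12, 8, 11]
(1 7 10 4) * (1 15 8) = (1 7 10 4 15 8) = [0, 7, 2, 3, 15, 5, 6, 10, 1, 9, 4, 11, 12, 13, 14, 8]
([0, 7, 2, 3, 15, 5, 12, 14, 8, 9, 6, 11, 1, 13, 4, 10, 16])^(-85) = [0, 4, 2, 3, 6, 5, 7, 15, 8, 9, 1, 11, 14, 13, 10, 12, 16]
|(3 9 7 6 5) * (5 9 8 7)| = |(3 8 7 6 9 5)| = 6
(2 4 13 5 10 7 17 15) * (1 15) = (1 15 2 4 13 5 10 7 17) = [0, 15, 4, 3, 13, 10, 6, 17, 8, 9, 7, 11, 12, 5, 14, 2, 16, 1]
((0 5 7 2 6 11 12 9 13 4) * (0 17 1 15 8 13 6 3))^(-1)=((0 5 7 2 3)(1 15 8 13 4 17)(6 11 12 9))^(-1)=(0 3 2 7 5)(1 17 4 13 8 15)(6 9 12 11)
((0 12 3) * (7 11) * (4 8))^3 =((0 12 3)(4 8)(7 11))^3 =(12)(4 8)(7 11)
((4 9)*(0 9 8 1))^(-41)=(0 1 8 4 9)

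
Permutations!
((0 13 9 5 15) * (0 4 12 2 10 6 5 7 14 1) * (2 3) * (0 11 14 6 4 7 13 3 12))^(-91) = (0 4 10 2 3)(1 14 11)(5 15 7 6)(9 13) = ((0 3 2 10 4)(1 11 14)(5 15 7 6)(9 13))^(-91)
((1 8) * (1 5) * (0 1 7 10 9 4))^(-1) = ((0 1 8 5 7 10 9 4))^(-1) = (0 4 9 10 7 5 8 1)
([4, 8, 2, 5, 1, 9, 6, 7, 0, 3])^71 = (0 8 1 4)(3 9 5)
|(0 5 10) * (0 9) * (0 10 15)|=6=|(0 5 15)(9 10)|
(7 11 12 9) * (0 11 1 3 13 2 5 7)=(0 11 12 9)(1 3 13 2 5 7)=[11, 3, 5, 13, 4, 7, 6, 1, 8, 0, 10, 12, 9, 2]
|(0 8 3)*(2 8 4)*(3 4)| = 6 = |(0 3)(2 8 4)|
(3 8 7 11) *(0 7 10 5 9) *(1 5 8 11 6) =(0 7 6 1 5 9)(3 11)(8 10) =[7, 5, 2, 11, 4, 9, 1, 6, 10, 0, 8, 3]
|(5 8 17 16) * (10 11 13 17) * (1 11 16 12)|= 20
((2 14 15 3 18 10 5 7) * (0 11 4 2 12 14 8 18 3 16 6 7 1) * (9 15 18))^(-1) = (0 1 5 10 18 14 12 7 6 16 15 9 8 2 4 11) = ((0 11 4 2 8 9 15 16 6 7 12 14 18 10 5 1))^(-1)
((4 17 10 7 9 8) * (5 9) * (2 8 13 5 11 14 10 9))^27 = ((2 8 4 17 9 13 5)(7 11 14 10))^27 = (2 5 13 9 17 4 8)(7 10 14 11)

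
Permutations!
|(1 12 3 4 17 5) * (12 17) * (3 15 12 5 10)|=|(1 17 10 3 4 5)(12 15)|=6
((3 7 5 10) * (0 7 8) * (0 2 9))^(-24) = (10)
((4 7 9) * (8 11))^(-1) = (4 9 7)(8 11)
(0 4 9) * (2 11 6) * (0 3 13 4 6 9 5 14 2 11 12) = (0 6 11 9 3 13 4 5 14 2 12) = [6, 1, 12, 13, 5, 14, 11, 7, 8, 3, 10, 9, 0, 4, 2]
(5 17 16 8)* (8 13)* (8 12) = (5 17 16 13 12 8) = [0, 1, 2, 3, 4, 17, 6, 7, 5, 9, 10, 11, 8, 12, 14, 15, 13, 16]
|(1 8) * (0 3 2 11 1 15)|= 7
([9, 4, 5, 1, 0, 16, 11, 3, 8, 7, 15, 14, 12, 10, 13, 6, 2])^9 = (16)(0 3)(1 9)(4 7)(6 13)(10 11)(14 15)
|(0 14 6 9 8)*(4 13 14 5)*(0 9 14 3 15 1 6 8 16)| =12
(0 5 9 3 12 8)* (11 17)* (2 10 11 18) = (0 5 9 3 12 8)(2 10 11 17 18) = [5, 1, 10, 12, 4, 9, 6, 7, 0, 3, 11, 17, 8, 13, 14, 15, 16, 18, 2]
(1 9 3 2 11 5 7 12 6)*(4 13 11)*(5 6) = (1 9 3 2 4 13 11 6)(5 7 12) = [0, 9, 4, 2, 13, 7, 1, 12, 8, 3, 10, 6, 5, 11]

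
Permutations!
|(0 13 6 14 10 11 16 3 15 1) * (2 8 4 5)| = 20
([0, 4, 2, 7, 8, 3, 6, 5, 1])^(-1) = (1 8 4)(3 5 7)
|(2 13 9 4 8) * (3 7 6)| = |(2 13 9 4 8)(3 7 6)| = 15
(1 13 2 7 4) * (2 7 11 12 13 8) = (1 8 2 11 12 13 7 4) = [0, 8, 11, 3, 1, 5, 6, 4, 2, 9, 10, 12, 13, 7]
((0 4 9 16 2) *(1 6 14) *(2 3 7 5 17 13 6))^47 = (0 13 16 1 5 4 6 3 2 17 9 14 7)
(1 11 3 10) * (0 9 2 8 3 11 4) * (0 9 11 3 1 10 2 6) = (0 11 3 2 8 1 4 9 6) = [11, 4, 8, 2, 9, 5, 0, 7, 1, 6, 10, 3]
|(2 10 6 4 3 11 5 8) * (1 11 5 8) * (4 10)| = |(1 11 8 2 4 3 5)(6 10)| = 14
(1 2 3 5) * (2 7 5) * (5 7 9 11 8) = (1 9 11 8 5)(2 3) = [0, 9, 3, 2, 4, 1, 6, 7, 5, 11, 10, 8]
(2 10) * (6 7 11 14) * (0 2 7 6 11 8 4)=(0 2 10 7 8 4)(11 14)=[2, 1, 10, 3, 0, 5, 6, 8, 4, 9, 7, 14, 12, 13, 11]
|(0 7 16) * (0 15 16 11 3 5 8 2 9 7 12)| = 14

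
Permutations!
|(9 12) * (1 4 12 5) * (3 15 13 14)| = |(1 4 12 9 5)(3 15 13 14)| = 20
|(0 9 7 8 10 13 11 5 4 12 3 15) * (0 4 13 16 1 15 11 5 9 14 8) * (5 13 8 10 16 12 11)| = |(0 14 10 12 3 5 8 16 1 15 4 11 9 7)| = 14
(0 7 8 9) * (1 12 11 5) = (0 7 8 9)(1 12 11 5) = [7, 12, 2, 3, 4, 1, 6, 8, 9, 0, 10, 5, 11]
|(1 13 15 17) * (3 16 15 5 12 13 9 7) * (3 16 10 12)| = |(1 9 7 16 15 17)(3 10 12 13 5)| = 30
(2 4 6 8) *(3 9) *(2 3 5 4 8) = (2 8 3 9 5 4 6) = [0, 1, 8, 9, 6, 4, 2, 7, 3, 5]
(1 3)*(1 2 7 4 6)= [0, 3, 7, 2, 6, 5, 1, 4]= (1 3 2 7 4 6)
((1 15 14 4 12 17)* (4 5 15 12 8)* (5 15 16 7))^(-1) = ((1 12 17)(4 8)(5 16 7)(14 15))^(-1) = (1 17 12)(4 8)(5 7 16)(14 15)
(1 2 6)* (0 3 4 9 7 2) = (0 3 4 9 7 2 6 1) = [3, 0, 6, 4, 9, 5, 1, 2, 8, 7]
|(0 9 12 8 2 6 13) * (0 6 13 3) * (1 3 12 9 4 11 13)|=10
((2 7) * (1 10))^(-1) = (1 10)(2 7)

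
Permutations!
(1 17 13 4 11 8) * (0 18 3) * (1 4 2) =(0 18 3)(1 17 13 2)(4 11 8) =[18, 17, 1, 0, 11, 5, 6, 7, 4, 9, 10, 8, 12, 2, 14, 15, 16, 13, 3]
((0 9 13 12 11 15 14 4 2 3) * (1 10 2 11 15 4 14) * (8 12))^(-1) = ((0 9 13 8 12 15 1 10 2 3)(4 11))^(-1) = (0 3 2 10 1 15 12 8 13 9)(4 11)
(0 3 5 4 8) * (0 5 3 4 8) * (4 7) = [7, 1, 2, 3, 0, 8, 6, 4, 5] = (0 7 4)(5 8)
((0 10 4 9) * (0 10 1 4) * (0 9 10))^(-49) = (0 1 4 10 9)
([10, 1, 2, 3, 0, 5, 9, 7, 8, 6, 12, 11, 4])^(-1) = (0 4 12 10)(6 9)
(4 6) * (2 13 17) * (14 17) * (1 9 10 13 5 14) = [0, 9, 5, 3, 6, 14, 4, 7, 8, 10, 13, 11, 12, 1, 17, 15, 16, 2] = (1 9 10 13)(2 5 14 17)(4 6)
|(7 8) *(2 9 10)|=6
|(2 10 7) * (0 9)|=|(0 9)(2 10 7)|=6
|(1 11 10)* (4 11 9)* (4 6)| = |(1 9 6 4 11 10)| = 6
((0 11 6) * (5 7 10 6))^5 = (0 6 10 7 5 11)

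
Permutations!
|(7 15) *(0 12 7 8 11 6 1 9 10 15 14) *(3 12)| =35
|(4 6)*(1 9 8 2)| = |(1 9 8 2)(4 6)| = 4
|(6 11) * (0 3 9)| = 6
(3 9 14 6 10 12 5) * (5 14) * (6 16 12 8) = (3 9 5)(6 10 8)(12 14 16) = [0, 1, 2, 9, 4, 3, 10, 7, 6, 5, 8, 11, 14, 13, 16, 15, 12]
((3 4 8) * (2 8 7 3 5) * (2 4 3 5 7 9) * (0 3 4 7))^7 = (0 3 4 9 2 8)(5 7)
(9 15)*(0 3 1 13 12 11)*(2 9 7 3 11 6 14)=[11, 13, 9, 1, 4, 5, 14, 3, 8, 15, 10, 0, 6, 12, 2, 7]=(0 11)(1 13 12 6 14 2 9 15 7 3)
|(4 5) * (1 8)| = |(1 8)(4 5)| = 2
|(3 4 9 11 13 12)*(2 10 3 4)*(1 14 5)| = 15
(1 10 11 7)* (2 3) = (1 10 11 7)(2 3) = [0, 10, 3, 2, 4, 5, 6, 1, 8, 9, 11, 7]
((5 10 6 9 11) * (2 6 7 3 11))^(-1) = (2 9 6)(3 7 10 5 11)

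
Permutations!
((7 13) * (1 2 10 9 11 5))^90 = (13)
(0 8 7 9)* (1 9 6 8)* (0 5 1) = (1 9 5)(6 8 7) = [0, 9, 2, 3, 4, 1, 8, 6, 7, 5]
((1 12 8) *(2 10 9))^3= (12)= ((1 12 8)(2 10 9))^3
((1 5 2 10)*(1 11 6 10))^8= ((1 5 2)(6 10 11))^8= (1 2 5)(6 11 10)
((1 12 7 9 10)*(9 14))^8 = (1 7 9)(10 12 14)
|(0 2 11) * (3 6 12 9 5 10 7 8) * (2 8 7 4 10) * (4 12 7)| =12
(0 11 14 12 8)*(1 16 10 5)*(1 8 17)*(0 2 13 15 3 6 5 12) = (0 11 14)(1 16 10 12 17)(2 13 15 3 6 5 8) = [11, 16, 13, 6, 4, 8, 5, 7, 2, 9, 12, 14, 17, 15, 0, 3, 10, 1]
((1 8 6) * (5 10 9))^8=((1 8 6)(5 10 9))^8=(1 6 8)(5 9 10)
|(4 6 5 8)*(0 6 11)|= |(0 6 5 8 4 11)|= 6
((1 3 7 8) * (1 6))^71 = ((1 3 7 8 6))^71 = (1 3 7 8 6)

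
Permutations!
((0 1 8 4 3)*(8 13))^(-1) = (0 3 4 8 13 1)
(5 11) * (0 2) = (0 2)(5 11) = [2, 1, 0, 3, 4, 11, 6, 7, 8, 9, 10, 5]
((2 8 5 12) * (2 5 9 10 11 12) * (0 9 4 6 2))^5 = (0 5 12 11 10 9)(2 8 4 6)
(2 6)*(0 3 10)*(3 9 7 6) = (0 9 7 6 2 3 10) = [9, 1, 3, 10, 4, 5, 2, 6, 8, 7, 0]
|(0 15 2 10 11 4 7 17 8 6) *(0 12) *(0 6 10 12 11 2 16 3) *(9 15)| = 45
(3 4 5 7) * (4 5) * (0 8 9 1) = (0 8 9 1)(3 5 7) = [8, 0, 2, 5, 4, 7, 6, 3, 9, 1]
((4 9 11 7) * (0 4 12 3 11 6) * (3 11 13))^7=((0 4 9 6)(3 13)(7 12 11))^7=(0 6 9 4)(3 13)(7 12 11)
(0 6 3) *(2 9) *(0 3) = (0 6)(2 9) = [6, 1, 9, 3, 4, 5, 0, 7, 8, 2]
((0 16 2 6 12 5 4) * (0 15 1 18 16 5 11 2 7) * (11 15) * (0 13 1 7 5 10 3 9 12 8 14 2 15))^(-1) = (0 12 9 3 10)(1 13 7 15 11 4 5 16 18)(2 14 8 6)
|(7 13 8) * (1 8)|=|(1 8 7 13)|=4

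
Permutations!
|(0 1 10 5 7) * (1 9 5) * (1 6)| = |(0 9 5 7)(1 10 6)| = 12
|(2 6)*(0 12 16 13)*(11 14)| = 4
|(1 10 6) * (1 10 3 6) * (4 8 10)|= |(1 3 6 4 8 10)|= 6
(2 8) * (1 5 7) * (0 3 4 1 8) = [3, 5, 0, 4, 1, 7, 6, 8, 2] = (0 3 4 1 5 7 8 2)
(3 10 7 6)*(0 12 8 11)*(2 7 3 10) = (0 12 8 11)(2 7 6 10 3) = [12, 1, 7, 2, 4, 5, 10, 6, 11, 9, 3, 0, 8]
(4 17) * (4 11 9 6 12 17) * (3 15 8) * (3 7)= [0, 1, 2, 15, 4, 5, 12, 3, 7, 6, 10, 9, 17, 13, 14, 8, 16, 11]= (3 15 8 7)(6 12 17 11 9)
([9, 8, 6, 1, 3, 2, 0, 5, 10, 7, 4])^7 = [9, 10, 6, 8, 1, 2, 0, 5, 4, 7, 3]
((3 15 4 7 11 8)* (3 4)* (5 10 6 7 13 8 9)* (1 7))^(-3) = (1 5 7 10 11 6 9)(3 15)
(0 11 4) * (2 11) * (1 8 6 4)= [2, 8, 11, 3, 0, 5, 4, 7, 6, 9, 10, 1]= (0 2 11 1 8 6 4)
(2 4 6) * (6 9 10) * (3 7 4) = [0, 1, 3, 7, 9, 5, 2, 4, 8, 10, 6] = (2 3 7 4 9 10 6)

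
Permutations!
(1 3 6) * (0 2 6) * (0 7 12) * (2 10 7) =(0 10 7 12)(1 3 2 6) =[10, 3, 6, 2, 4, 5, 1, 12, 8, 9, 7, 11, 0]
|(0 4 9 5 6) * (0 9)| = 6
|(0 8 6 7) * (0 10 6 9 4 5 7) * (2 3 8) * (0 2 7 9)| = 21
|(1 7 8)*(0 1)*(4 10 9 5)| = 4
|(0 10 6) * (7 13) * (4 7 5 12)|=|(0 10 6)(4 7 13 5 12)|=15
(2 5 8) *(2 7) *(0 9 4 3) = (0 9 4 3)(2 5 8 7) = [9, 1, 5, 0, 3, 8, 6, 2, 7, 4]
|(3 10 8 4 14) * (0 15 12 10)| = 8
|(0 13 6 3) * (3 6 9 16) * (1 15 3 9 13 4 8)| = |(0 4 8 1 15 3)(9 16)| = 6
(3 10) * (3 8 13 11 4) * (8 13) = (3 10 13 11 4) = [0, 1, 2, 10, 3, 5, 6, 7, 8, 9, 13, 4, 12, 11]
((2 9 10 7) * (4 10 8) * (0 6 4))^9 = (0 6 4 10 7 2 9 8)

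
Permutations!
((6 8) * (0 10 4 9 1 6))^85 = ((0 10 4 9 1 6 8))^85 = (0 10 4 9 1 6 8)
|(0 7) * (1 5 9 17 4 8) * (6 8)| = 14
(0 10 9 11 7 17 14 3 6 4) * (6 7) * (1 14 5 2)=(0 10 9 11 6 4)(1 14 3 7 17 5 2)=[10, 14, 1, 7, 0, 2, 4, 17, 8, 11, 9, 6, 12, 13, 3, 15, 16, 5]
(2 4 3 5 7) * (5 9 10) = (2 4 3 9 10 5 7) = [0, 1, 4, 9, 3, 7, 6, 2, 8, 10, 5]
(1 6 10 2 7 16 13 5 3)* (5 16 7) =(1 6 10 2 5 3)(13 16) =[0, 6, 5, 1, 4, 3, 10, 7, 8, 9, 2, 11, 12, 16, 14, 15, 13]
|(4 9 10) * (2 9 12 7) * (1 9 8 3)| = 9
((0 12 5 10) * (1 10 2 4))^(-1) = ((0 12 5 2 4 1 10))^(-1) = (0 10 1 4 2 5 12)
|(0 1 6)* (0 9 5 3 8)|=|(0 1 6 9 5 3 8)|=7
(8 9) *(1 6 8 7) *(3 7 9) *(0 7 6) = (9)(0 7 1)(3 6 8) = [7, 0, 2, 6, 4, 5, 8, 1, 3, 9]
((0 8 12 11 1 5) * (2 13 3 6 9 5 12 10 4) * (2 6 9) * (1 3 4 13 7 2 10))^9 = (0 8 1 12 11 3 9 5)(2 7)(4 6 10 13)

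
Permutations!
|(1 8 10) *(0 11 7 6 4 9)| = 6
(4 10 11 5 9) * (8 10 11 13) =(4 11 5 9)(8 10 13) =[0, 1, 2, 3, 11, 9, 6, 7, 10, 4, 13, 5, 12, 8]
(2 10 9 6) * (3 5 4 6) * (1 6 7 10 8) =[0, 6, 8, 5, 7, 4, 2, 10, 1, 3, 9] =(1 6 2 8)(3 5 4 7 10 9)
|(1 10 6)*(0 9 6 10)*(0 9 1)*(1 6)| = |(10)(0 6)(1 9)| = 2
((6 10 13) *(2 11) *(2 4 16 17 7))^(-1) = ((2 11 4 16 17 7)(6 10 13))^(-1) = (2 7 17 16 4 11)(6 13 10)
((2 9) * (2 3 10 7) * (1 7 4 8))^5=(1 10 2 8 3 7 4 9)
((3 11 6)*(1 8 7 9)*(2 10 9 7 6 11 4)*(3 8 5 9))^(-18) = ((11)(1 5 9)(2 10 3 4)(6 8))^(-18) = (11)(2 3)(4 10)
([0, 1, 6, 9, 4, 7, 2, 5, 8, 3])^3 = (2 6)(3 9)(5 7)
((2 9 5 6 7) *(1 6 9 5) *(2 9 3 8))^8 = ((1 6 7 9)(2 5 3 8))^8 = (9)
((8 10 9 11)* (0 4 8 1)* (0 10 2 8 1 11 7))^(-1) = (11)(0 7 9 10 1 4)(2 8)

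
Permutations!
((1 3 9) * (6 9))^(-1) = ((1 3 6 9))^(-1) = (1 9 6 3)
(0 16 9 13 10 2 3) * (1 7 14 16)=[1, 7, 3, 0, 4, 5, 6, 14, 8, 13, 2, 11, 12, 10, 16, 15, 9]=(0 1 7 14 16 9 13 10 2 3)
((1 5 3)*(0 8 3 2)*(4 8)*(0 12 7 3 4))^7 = ((1 5 2 12 7 3)(4 8))^7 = (1 5 2 12 7 3)(4 8)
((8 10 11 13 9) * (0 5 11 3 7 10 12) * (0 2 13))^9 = (2 12 8 9 13) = ((0 5 11)(2 13 9 8 12)(3 7 10))^9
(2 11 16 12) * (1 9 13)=[0, 9, 11, 3, 4, 5, 6, 7, 8, 13, 10, 16, 2, 1, 14, 15, 12]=(1 9 13)(2 11 16 12)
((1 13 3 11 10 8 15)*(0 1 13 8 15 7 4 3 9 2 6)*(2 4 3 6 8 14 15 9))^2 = (0 14 13 8 3 10 4)(1 15 2 7 11 9 6)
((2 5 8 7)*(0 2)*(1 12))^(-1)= (0 7 8 5 2)(1 12)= ((0 2 5 8 7)(1 12))^(-1)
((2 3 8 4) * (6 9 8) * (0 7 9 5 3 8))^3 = ((0 7 9)(2 8 4)(3 6 5))^3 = (9)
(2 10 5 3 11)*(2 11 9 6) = (11)(2 10 5 3 9 6) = [0, 1, 10, 9, 4, 3, 2, 7, 8, 6, 5, 11]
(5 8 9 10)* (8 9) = (5 9 10) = [0, 1, 2, 3, 4, 9, 6, 7, 8, 10, 5]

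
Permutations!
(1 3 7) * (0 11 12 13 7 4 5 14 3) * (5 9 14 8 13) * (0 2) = [11, 2, 0, 4, 9, 8, 6, 1, 13, 14, 10, 12, 5, 7, 3] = (0 11 12 5 8 13 7 1 2)(3 4 9 14)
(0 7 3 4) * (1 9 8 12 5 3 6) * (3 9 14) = (0 7 6 1 14 3 4)(5 9 8 12) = [7, 14, 2, 4, 0, 9, 1, 6, 12, 8, 10, 11, 5, 13, 3]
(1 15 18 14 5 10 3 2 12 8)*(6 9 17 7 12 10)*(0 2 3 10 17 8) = (0 2 17 7 12)(1 15 18 14 5 6 9 8) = [2, 15, 17, 3, 4, 6, 9, 12, 1, 8, 10, 11, 0, 13, 5, 18, 16, 7, 14]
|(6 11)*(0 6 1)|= 4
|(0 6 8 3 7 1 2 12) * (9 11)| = 8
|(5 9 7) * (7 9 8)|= 3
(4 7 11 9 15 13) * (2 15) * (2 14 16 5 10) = (2 15 13 4 7 11 9 14 16 5 10) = [0, 1, 15, 3, 7, 10, 6, 11, 8, 14, 2, 9, 12, 4, 16, 13, 5]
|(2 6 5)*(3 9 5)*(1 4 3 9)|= 12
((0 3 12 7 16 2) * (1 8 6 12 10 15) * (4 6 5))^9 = (0 12 8 3 7 5 10 16 4 15 2 6 1)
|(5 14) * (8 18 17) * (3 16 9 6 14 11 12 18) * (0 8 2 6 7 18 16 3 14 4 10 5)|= 12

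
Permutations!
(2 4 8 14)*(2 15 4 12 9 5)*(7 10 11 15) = [0, 1, 12, 3, 8, 2, 6, 10, 14, 5, 11, 15, 9, 13, 7, 4] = (2 12 9 5)(4 8 14 7 10 11 15)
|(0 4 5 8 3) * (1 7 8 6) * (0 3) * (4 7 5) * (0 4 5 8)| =10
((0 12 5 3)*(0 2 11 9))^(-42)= ((0 12 5 3 2 11 9))^(-42)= (12)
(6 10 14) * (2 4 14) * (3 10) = (2 4 14 6 3 10) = [0, 1, 4, 10, 14, 5, 3, 7, 8, 9, 2, 11, 12, 13, 6]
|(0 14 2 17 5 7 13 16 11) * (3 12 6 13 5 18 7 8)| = 14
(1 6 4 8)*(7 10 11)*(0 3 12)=(0 3 12)(1 6 4 8)(7 10 11)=[3, 6, 2, 12, 8, 5, 4, 10, 1, 9, 11, 7, 0]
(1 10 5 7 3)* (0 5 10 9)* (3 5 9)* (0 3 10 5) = (0 9 3 1 10 5 7) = [9, 10, 2, 1, 4, 7, 6, 0, 8, 3, 5]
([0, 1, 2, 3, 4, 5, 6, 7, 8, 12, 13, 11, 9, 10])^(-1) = [0, 1, 2, 3, 4, 5, 6, 7, 8, 12, 13, 11, 9, 10]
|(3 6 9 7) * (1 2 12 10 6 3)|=7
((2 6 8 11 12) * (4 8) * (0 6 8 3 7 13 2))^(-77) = ((0 6 4 3 7 13 2 8 11 12))^(-77) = (0 3 2 12 4 13 11 6 7 8)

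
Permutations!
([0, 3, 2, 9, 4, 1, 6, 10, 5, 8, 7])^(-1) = (1 5 8 9 3)(7 10)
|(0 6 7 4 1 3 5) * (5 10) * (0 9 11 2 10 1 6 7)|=20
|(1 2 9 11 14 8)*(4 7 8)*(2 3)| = 9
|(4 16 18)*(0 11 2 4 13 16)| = 12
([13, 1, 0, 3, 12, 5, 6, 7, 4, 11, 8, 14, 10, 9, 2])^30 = [0, 1, 2, 3, 10, 5, 6, 7, 12, 9, 4, 11, 8, 13, 14]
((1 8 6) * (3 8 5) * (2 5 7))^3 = ((1 7 2 5 3 8 6))^3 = (1 5 6 2 8 7 3)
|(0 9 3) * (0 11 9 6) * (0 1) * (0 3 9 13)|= 6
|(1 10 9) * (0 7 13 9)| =6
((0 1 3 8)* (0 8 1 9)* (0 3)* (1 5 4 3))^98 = ((0 9 1)(3 5 4))^98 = (0 1 9)(3 4 5)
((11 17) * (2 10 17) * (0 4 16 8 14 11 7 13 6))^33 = ((0 4 16 8 14 11 2 10 17 7 13 6))^33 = (0 7 2 8)(4 13 10 14)(6 17 11 16)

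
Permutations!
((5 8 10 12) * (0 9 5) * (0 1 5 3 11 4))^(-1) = ((0 9 3 11 4)(1 5 8 10 12))^(-1) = (0 4 11 3 9)(1 12 10 8 5)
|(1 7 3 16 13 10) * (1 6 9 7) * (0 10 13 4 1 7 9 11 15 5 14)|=35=|(0 10 6 11 15 5 14)(1 7 3 16 4)|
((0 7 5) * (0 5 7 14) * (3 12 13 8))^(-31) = (0 14)(3 12 13 8)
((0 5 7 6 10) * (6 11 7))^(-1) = ((0 5 6 10)(7 11))^(-1) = (0 10 6 5)(7 11)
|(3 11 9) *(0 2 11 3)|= |(0 2 11 9)|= 4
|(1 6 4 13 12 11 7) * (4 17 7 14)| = 20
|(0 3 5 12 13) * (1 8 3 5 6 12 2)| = |(0 5 2 1 8 3 6 12 13)| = 9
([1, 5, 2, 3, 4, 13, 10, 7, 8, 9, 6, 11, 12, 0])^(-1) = (0 13 5 1)(6 10)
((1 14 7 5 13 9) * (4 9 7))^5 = (1 14 4 9)(5 7 13)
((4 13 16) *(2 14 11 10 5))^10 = (4 13 16)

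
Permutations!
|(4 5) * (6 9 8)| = |(4 5)(6 9 8)| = 6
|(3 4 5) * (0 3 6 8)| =6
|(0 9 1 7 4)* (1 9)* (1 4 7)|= 2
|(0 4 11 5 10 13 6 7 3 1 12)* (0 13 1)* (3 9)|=12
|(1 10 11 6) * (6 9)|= 5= |(1 10 11 9 6)|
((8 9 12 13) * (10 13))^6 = ((8 9 12 10 13))^6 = (8 9 12 10 13)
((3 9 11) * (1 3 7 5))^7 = ((1 3 9 11 7 5))^7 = (1 3 9 11 7 5)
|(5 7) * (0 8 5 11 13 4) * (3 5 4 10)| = |(0 8 4)(3 5 7 11 13 10)| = 6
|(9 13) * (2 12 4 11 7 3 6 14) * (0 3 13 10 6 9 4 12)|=28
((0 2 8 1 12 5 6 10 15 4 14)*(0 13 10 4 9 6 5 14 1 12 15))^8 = ((0 2 8 12 14 13 10)(1 15 9 6 4))^8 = (0 2 8 12 14 13 10)(1 6 15 4 9)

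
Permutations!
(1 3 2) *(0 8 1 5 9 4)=[8, 3, 5, 2, 0, 9, 6, 7, 1, 4]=(0 8 1 3 2 5 9 4)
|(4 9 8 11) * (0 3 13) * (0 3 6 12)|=12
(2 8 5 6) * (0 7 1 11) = (0 7 1 11)(2 8 5 6) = [7, 11, 8, 3, 4, 6, 2, 1, 5, 9, 10, 0]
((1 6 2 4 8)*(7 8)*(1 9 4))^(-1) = ((1 6 2)(4 7 8 9))^(-1) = (1 2 6)(4 9 8 7)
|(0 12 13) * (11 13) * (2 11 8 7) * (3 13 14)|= 9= |(0 12 8 7 2 11 14 3 13)|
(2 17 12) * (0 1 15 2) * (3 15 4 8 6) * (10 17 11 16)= (0 1 4 8 6 3 15 2 11 16 10 17 12)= [1, 4, 11, 15, 8, 5, 3, 7, 6, 9, 17, 16, 0, 13, 14, 2, 10, 12]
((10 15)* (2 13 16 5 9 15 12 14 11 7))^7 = ((2 13 16 5 9 15 10 12 14 11 7))^7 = (2 12 5 7 10 16 11 15 13 14 9)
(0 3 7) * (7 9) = [3, 1, 2, 9, 4, 5, 6, 0, 8, 7] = (0 3 9 7)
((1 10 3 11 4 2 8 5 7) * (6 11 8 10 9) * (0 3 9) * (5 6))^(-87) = (0 5 2 6)(1 9 4 8)(3 7 10 11)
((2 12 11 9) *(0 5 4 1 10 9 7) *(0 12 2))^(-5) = (0 5 4 1 10 9)(7 12 11)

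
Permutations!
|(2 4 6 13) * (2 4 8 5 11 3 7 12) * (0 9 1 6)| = |(0 9 1 6 13 4)(2 8 5 11 3 7 12)| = 42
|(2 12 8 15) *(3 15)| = |(2 12 8 3 15)| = 5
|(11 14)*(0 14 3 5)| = |(0 14 11 3 5)| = 5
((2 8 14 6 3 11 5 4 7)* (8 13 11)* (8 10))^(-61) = (2 7 4 5 11 13)(3 6 14 8 10) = ((2 13 11 5 4 7)(3 10 8 14 6))^(-61)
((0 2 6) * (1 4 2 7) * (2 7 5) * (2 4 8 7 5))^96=((0 2 6)(1 8 7)(4 5))^96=(8)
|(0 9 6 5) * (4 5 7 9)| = |(0 4 5)(6 7 9)| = 3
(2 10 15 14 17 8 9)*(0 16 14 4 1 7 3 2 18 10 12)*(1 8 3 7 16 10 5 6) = (0 10 15 4 8 9 18 5 6 1 16 14 17 3 2 12) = [10, 16, 12, 2, 8, 6, 1, 7, 9, 18, 15, 11, 0, 13, 17, 4, 14, 3, 5]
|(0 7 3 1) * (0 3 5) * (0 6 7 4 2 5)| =6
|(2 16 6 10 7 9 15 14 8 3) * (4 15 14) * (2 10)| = 6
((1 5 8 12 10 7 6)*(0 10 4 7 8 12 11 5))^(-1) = (0 1 6 7 4 12 5 11 8 10)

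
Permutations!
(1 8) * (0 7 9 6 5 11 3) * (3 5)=[7, 8, 2, 0, 4, 11, 3, 9, 1, 6, 10, 5]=(0 7 9 6 3)(1 8)(5 11)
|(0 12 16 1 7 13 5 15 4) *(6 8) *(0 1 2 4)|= |(0 12 16 2 4 1 7 13 5 15)(6 8)|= 10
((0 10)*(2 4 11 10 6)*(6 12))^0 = ((0 12 6 2 4 11 10))^0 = (12)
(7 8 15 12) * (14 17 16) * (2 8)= [0, 1, 8, 3, 4, 5, 6, 2, 15, 9, 10, 11, 7, 13, 17, 12, 14, 16]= (2 8 15 12 7)(14 17 16)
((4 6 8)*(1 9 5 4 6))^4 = (9)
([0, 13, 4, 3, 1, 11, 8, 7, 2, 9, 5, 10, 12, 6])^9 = [0, 8, 13, 3, 6, 5, 4, 7, 1, 9, 10, 11, 12, 2]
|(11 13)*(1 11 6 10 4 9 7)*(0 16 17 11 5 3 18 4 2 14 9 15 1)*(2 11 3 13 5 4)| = |(0 16 17 3 18 2 14 9 7)(1 4 15)(5 13 6 10 11)| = 45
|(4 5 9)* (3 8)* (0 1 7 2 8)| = |(0 1 7 2 8 3)(4 5 9)| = 6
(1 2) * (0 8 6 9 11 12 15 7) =(0 8 6 9 11 12 15 7)(1 2) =[8, 2, 1, 3, 4, 5, 9, 0, 6, 11, 10, 12, 15, 13, 14, 7]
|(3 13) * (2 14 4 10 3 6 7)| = |(2 14 4 10 3 13 6 7)| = 8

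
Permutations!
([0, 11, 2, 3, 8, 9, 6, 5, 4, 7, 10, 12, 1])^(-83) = [0, 11, 2, 3, 8, 9, 6, 5, 4, 7, 10, 12, 1]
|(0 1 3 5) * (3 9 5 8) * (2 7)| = |(0 1 9 5)(2 7)(3 8)| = 4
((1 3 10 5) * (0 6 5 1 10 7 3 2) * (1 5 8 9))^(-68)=(10)(0 1 8)(2 9 6)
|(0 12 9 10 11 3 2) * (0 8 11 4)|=20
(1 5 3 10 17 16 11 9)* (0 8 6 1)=(0 8 6 1 5 3 10 17 16 11 9)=[8, 5, 2, 10, 4, 3, 1, 7, 6, 0, 17, 9, 12, 13, 14, 15, 11, 16]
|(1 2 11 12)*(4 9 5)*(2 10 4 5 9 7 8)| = |(1 10 4 7 8 2 11 12)| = 8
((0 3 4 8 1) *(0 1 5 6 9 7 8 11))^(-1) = (0 11 4 3)(5 8 7 9 6)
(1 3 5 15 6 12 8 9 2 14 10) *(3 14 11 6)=(1 14 10)(2 11 6 12 8 9)(3 5 15)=[0, 14, 11, 5, 4, 15, 12, 7, 9, 2, 1, 6, 8, 13, 10, 3]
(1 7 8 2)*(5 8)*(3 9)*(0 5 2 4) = (0 5 8 4)(1 7 2)(3 9) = [5, 7, 1, 9, 0, 8, 6, 2, 4, 3]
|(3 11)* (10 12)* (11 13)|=6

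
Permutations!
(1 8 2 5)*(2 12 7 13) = (1 8 12 7 13 2 5) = [0, 8, 5, 3, 4, 1, 6, 13, 12, 9, 10, 11, 7, 2]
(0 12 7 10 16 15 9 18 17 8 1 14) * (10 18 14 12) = (0 10 16 15 9 14)(1 12 7 18 17 8) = [10, 12, 2, 3, 4, 5, 6, 18, 1, 14, 16, 11, 7, 13, 0, 9, 15, 8, 17]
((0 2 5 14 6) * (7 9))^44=(0 6 14 5 2)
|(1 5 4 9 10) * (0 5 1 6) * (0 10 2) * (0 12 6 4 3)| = 6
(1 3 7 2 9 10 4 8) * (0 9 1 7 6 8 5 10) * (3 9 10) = [10, 9, 1, 6, 5, 3, 8, 2, 7, 0, 4] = (0 10 4 5 3 6 8 7 2 1 9)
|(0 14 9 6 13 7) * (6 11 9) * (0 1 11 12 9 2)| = 8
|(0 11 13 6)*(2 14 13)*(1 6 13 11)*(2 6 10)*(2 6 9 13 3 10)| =|(0 1 2 14 11 9 13 3 10 6)| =10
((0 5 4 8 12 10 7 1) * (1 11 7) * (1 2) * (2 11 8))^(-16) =(0 1 2 4 5)(7 11 10 12 8)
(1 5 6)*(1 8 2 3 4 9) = (1 5 6 8 2 3 4 9) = [0, 5, 3, 4, 9, 6, 8, 7, 2, 1]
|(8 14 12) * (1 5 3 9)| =|(1 5 3 9)(8 14 12)| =12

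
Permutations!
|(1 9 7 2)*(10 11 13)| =|(1 9 7 2)(10 11 13)| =12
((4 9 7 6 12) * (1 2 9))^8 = ((1 2 9 7 6 12 4))^8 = (1 2 9 7 6 12 4)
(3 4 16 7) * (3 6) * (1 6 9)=(1 6 3 4 16 7 9)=[0, 6, 2, 4, 16, 5, 3, 9, 8, 1, 10, 11, 12, 13, 14, 15, 7]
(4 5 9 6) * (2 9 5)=(2 9 6 4)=[0, 1, 9, 3, 2, 5, 4, 7, 8, 6]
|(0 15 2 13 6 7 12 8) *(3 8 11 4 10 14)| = |(0 15 2 13 6 7 12 11 4 10 14 3 8)| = 13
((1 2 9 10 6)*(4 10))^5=(1 6 10 4 9 2)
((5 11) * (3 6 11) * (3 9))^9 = ((3 6 11 5 9))^9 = (3 9 5 11 6)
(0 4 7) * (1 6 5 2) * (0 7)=[4, 6, 1, 3, 0, 2, 5, 7]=(7)(0 4)(1 6 5 2)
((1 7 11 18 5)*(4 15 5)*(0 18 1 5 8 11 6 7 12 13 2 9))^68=(0 4 8 1 13 9 18 15 11 12 2)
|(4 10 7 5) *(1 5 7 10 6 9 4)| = 6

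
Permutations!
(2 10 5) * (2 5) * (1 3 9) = (1 3 9)(2 10) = [0, 3, 10, 9, 4, 5, 6, 7, 8, 1, 2]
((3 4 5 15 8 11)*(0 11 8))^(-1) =(0 15 5 4 3 11)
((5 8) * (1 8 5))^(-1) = ((1 8))^(-1) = (1 8)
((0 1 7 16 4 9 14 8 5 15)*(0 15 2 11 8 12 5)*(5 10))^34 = (0 10 16 11 14 1 5 4 8 12 7 2 9)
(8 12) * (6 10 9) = (6 10 9)(8 12) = [0, 1, 2, 3, 4, 5, 10, 7, 12, 6, 9, 11, 8]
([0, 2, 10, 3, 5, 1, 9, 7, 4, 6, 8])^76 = (1 4 10)(2 5 8)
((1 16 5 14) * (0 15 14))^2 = (0 14 16)(1 5 15)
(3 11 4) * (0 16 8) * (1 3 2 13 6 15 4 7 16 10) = (0 10 1 3 11 7 16 8)(2 13 6 15 4) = [10, 3, 13, 11, 2, 5, 15, 16, 0, 9, 1, 7, 12, 6, 14, 4, 8]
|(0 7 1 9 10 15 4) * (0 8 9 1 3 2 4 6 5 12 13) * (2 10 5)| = 13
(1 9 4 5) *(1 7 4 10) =(1 9 10)(4 5 7) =[0, 9, 2, 3, 5, 7, 6, 4, 8, 10, 1]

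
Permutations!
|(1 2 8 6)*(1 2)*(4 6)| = |(2 8 4 6)| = 4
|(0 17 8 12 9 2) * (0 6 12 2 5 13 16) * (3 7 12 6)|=|(0 17 8 2 3 7 12 9 5 13 16)|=11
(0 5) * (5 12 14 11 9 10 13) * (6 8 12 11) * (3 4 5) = (0 11 9 10 13 3 4 5)(6 8 12 14) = [11, 1, 2, 4, 5, 0, 8, 7, 12, 10, 13, 9, 14, 3, 6]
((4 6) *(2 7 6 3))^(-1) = (2 3 4 6 7)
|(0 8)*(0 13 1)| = |(0 8 13 1)| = 4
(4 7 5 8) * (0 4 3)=(0 4 7 5 8 3)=[4, 1, 2, 0, 7, 8, 6, 5, 3]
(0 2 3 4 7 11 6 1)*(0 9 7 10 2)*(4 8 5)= (1 9 7 11 6)(2 3 8 5 4 10)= [0, 9, 3, 8, 10, 4, 1, 11, 5, 7, 2, 6]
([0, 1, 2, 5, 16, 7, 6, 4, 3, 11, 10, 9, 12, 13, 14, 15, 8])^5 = (3 8 16 4 7 5)(9 11)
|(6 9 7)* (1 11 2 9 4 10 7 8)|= 20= |(1 11 2 9 8)(4 10 7 6)|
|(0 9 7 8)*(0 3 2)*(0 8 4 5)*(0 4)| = 6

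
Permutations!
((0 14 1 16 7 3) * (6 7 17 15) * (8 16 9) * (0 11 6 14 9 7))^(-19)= ((0 9 8 16 17 15 14 1 7 3 11 6))^(-19)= (0 15 11 16 7 9 14 6 17 3 8 1)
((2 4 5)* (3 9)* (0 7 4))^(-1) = ((0 7 4 5 2)(3 9))^(-1) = (0 2 5 4 7)(3 9)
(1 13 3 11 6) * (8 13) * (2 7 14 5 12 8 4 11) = (1 4 11 6)(2 7 14 5 12 8 13 3) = [0, 4, 7, 2, 11, 12, 1, 14, 13, 9, 10, 6, 8, 3, 5]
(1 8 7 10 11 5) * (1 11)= (1 8 7 10)(5 11)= [0, 8, 2, 3, 4, 11, 6, 10, 7, 9, 1, 5]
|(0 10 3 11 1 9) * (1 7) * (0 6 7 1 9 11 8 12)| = |(0 10 3 8 12)(1 11)(6 7 9)| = 30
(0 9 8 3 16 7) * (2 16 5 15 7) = (0 9 8 3 5 15 7)(2 16) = [9, 1, 16, 5, 4, 15, 6, 0, 3, 8, 10, 11, 12, 13, 14, 7, 2]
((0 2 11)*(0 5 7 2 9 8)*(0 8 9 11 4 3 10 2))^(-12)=(11)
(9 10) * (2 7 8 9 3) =[0, 1, 7, 2, 4, 5, 6, 8, 9, 10, 3] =(2 7 8 9 10 3)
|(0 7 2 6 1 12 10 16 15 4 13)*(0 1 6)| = |(0 7 2)(1 12 10 16 15 4 13)| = 21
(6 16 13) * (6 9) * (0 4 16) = (0 4 16 13 9 6) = [4, 1, 2, 3, 16, 5, 0, 7, 8, 6, 10, 11, 12, 9, 14, 15, 13]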